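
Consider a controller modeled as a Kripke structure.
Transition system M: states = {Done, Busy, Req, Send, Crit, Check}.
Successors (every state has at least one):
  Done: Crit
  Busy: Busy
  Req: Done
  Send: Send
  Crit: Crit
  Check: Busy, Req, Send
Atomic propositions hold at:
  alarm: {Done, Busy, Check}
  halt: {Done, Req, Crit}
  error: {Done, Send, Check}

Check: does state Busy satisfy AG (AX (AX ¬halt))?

Yes

Sat(¬halt) = {Busy, Send, Check}
Sat(AX ¬halt) = {s : every successor in {Busy, Send, Check}} = {Busy, Send}
Sat(AX (AX ¬halt)) = {s : every successor in {Busy, Send}} = {Busy, Send}
AG (AX (AX ¬halt)): greatest fixpoint, start Z0 = {Busy, Send}, keep only states in Sat with every successor in Z. Already a fixed point.
Sat(AG (AX (AX ¬halt))) = {Busy, Send}
Busy ∈ Sat(AG (AX (AX ¬halt))) = {Busy, Send}, so the formula holds at Busy.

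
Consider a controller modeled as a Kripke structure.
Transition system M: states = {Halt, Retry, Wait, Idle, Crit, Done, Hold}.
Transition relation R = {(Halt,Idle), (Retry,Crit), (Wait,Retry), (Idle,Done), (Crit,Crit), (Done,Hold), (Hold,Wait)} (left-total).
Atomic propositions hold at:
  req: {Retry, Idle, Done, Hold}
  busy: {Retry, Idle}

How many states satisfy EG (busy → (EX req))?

Sat(EX req) = {s : some successor in {Retry, Idle, Done, Hold}} = {Halt, Wait, Idle, Done}
Sat(busy → (EX req)) = {Halt, Wait, Idle, Crit, Done, Hold}
EG (busy → (EX req)): greatest fixpoint, start Z0 = {Halt, Wait, Idle, Crit, Done, Hold}, keep only states in Sat with some successor in Z. Z1 = {Halt, Idle, Crit, Done, Hold}; Z2 = {Halt, Idle, Crit, Done}; Z3 = {Halt, Idle, Crit}; Z4 = {Halt, Crit}; Z5 = {Crit}; fixed.
Sat(EG (busy → (EX req))) = {Crit}
|Sat(EG (busy → (EX req)))| = |{Crit}| = 1.

1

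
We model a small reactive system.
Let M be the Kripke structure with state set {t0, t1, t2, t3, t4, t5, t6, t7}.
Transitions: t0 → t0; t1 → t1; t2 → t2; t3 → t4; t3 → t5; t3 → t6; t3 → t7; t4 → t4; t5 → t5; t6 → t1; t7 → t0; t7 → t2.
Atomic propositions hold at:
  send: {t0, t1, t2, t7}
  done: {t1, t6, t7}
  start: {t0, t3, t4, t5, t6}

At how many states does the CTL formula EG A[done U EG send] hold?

5

EG send: greatest fixpoint, start Z0 = {t0, t1, t2, t7}, keep only states in Sat with some successor in Z. Already a fixed point.
Sat(EG send) = {t0, t1, t2, t7}
A[done U EG send]: least fixpoint, start Z0 = Sat(EG send) = {t0, t1, t2, t7}, add states in Sat(done) with every successor in Z. Z1 = {t0, t1, t2, t6, t7}; fixed.
Sat(A[done U EG send]) = {t0, t1, t2, t6, t7}
EG A[done U EG send]: greatest fixpoint, start Z0 = {t0, t1, t2, t6, t7}, keep only states in Sat with some successor in Z. Already a fixed point.
Sat(EG A[done U EG send]) = {t0, t1, t2, t6, t7}
|Sat(EG A[done U EG send])| = |{t0, t1, t2, t6, t7}| = 5.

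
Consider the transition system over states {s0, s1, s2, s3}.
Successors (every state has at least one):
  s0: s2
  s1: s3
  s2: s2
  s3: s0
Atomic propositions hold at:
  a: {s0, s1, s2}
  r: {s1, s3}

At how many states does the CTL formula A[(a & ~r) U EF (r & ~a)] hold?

2

Sat(~r) = {s0, s2}
Sat(a & ~r) = {s0, s2}
Sat(~a) = {s3}
Sat(r & ~a) = {s3}
EF (r & ~a): least fixpoint, start Z0 = {s3}, add states with some successor in Z. Z1 = {s1, s3}; fixed.
Sat(EF (r & ~a)) = {s1, s3}
A[(a & ~r) U EF (r & ~a)]: least fixpoint, start Z0 = Sat(EF (r & ~a)) = {s1, s3}, add states in Sat(a & ~r) with every successor in Z. Already a fixed point.
Sat(A[(a & ~r) U EF (r & ~a)]) = {s1, s3}
|Sat(A[(a & ~r) U EF (r & ~a)])| = |{s1, s3}| = 2.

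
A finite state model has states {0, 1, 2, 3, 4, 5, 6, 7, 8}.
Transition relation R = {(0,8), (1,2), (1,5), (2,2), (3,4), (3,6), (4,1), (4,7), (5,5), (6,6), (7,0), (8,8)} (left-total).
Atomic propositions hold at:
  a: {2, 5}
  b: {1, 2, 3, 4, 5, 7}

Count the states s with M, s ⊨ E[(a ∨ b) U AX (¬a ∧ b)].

Sat(a ∨ b) = {1, 2, 3, 4, 5, 7}
Sat(¬a) = {0, 1, 3, 4, 6, 7, 8}
Sat(¬a ∧ b) = {1, 3, 4, 7}
Sat(AX (¬a ∧ b)) = {s : every successor in {1, 3, 4, 7}} = {4}
E[(a ∨ b) U AX (¬a ∧ b)]: least fixpoint, start Z0 = Sat(AX (¬a ∧ b)) = {4}, add states in Sat(a ∨ b) with some successor in Z. Z1 = {3, 4}; fixed.
Sat(E[(a ∨ b) U AX (¬a ∧ b)]) = {3, 4}
|Sat(E[(a ∨ b) U AX (¬a ∧ b)])| = |{3, 4}| = 2.

2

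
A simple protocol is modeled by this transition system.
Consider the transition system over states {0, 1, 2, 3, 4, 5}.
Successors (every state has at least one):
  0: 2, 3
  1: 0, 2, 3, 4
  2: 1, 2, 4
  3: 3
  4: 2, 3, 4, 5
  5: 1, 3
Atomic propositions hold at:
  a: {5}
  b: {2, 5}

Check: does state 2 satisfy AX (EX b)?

Yes

Sat(EX b) = {s : some successor in {2, 5}} = {0, 1, 2, 4}
Sat(AX (EX b)) = {s : every successor in {0, 1, 2, 4}} = {2}
2 ∈ Sat(AX (EX b)) = {2}, so the formula holds at 2.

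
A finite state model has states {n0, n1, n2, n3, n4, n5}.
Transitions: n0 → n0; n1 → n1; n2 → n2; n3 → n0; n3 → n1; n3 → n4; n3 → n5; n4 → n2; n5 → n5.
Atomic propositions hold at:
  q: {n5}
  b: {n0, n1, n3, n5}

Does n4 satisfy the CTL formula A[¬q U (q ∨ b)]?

Sat(¬q) = {n0, n1, n2, n3, n4}
Sat(q ∨ b) = {n0, n1, n3, n5}
A[¬q U (q ∨ b)]: least fixpoint, start Z0 = Sat((q ∨ b)) = {n0, n1, n3, n5}, add states in Sat(¬q) with every successor in Z. Already a fixed point.
Sat(A[¬q U (q ∨ b)]) = {n0, n1, n3, n5}
n4 ∉ Sat(A[¬q U (q ∨ b)]) = {n0, n1, n3, n5}, so the formula does not hold at n4.

No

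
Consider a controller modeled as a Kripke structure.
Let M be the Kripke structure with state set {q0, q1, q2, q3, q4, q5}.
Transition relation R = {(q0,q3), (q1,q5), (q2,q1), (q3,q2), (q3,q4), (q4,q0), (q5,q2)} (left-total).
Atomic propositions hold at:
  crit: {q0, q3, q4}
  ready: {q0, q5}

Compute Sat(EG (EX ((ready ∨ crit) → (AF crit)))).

{q0, q3, q4}

Sat(ready ∨ crit) = {q0, q3, q4, q5}
AF crit: least fixpoint, start Z0 = {q0, q3, q4}, add states with every successor in Z. Already a fixed point.
Sat(AF crit) = {q0, q3, q4}
Sat((ready ∨ crit) → (AF crit)) = {q0, q1, q2, q3, q4}
Sat(EX ((ready ∨ crit) → (AF crit))) = {s : some successor in {q0, q1, q2, q3, q4}} = {q0, q2, q3, q4, q5}
EG (EX ((ready ∨ crit) → (AF crit))): greatest fixpoint, start Z0 = {q0, q2, q3, q4, q5}, keep only states in Sat with some successor in Z. Z1 = {q0, q3, q4, q5}; Z2 = {q0, q3, q4}; fixed.
Sat(EG (EX ((ready ∨ crit) → (AF crit)))) = {q0, q3, q4}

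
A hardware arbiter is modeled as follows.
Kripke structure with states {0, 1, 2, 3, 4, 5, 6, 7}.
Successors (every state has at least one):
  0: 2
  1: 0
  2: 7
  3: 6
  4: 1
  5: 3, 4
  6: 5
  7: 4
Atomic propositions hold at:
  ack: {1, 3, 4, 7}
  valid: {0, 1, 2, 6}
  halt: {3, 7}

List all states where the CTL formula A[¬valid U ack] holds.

Sat(¬valid) = {3, 4, 5, 7}
A[¬valid U ack]: least fixpoint, start Z0 = Sat(ack) = {1, 3, 4, 7}, add states in Sat(¬valid) with every successor in Z. Z1 = {1, 3, 4, 5, 7}; fixed.
Sat(A[¬valid U ack]) = {1, 3, 4, 5, 7}

{1, 3, 4, 5, 7}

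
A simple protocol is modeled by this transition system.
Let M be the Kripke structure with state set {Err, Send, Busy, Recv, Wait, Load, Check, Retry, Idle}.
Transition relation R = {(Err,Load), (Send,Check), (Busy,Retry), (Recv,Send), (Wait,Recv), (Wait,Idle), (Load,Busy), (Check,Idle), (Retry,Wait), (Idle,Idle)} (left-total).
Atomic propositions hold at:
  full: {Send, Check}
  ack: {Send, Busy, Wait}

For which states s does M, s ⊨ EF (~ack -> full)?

Sat(~ack) = {Err, Recv, Load, Check, Retry, Idle}
Sat(~ack -> full) = {Send, Busy, Wait, Check}
EF (~ack -> full): least fixpoint, start Z0 = {Send, Busy, Wait, Check}, add states with some successor in Z. Z1 = {Send, Busy, Recv, Wait, Load, Check, Retry}; Z2 = {Err, Send, Busy, Recv, Wait, Load, Check, Retry}; fixed.
Sat(EF (~ack -> full)) = {Err, Send, Busy, Recv, Wait, Load, Check, Retry}

{Err, Send, Busy, Recv, Wait, Load, Check, Retry}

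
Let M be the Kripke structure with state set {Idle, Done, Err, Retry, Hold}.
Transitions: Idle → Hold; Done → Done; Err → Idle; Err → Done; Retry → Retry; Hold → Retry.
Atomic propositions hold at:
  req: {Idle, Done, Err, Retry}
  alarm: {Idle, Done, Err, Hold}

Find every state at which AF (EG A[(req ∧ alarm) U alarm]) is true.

{Done, Err}

Sat(req ∧ alarm) = {Idle, Done, Err}
A[(req ∧ alarm) U alarm]: least fixpoint, start Z0 = Sat(alarm) = {Idle, Done, Err, Hold}, add states in Sat(req ∧ alarm) with every successor in Z. Already a fixed point.
Sat(A[(req ∧ alarm) U alarm]) = {Idle, Done, Err, Hold}
EG A[(req ∧ alarm) U alarm]: greatest fixpoint, start Z0 = {Idle, Done, Err, Hold}, keep only states in Sat with some successor in Z. Z1 = {Idle, Done, Err}; Z2 = {Done, Err}; fixed.
Sat(EG A[(req ∧ alarm) U alarm]) = {Done, Err}
AF (EG A[(req ∧ alarm) U alarm]): least fixpoint, start Z0 = {Done, Err}, add states with every successor in Z. Already a fixed point.
Sat(AF (EG A[(req ∧ alarm) U alarm])) = {Done, Err}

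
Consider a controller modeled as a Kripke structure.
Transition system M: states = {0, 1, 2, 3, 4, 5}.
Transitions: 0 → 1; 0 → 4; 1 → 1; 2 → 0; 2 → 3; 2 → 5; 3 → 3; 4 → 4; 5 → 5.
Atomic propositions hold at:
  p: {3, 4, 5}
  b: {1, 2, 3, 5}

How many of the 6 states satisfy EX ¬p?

Sat(¬p) = {0, 1, 2}
Sat(EX ¬p) = {s : some successor in {0, 1, 2}} = {0, 1, 2}
|Sat(EX ¬p)| = |{0, 1, 2}| = 3.

3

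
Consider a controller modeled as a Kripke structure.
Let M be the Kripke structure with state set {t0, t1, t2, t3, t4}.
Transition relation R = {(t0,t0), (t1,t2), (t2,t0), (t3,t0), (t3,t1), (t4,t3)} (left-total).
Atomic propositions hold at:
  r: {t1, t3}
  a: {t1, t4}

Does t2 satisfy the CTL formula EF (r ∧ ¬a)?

Sat(¬a) = {t0, t2, t3}
Sat(r ∧ ¬a) = {t3}
EF (r ∧ ¬a): least fixpoint, start Z0 = {t3}, add states with some successor in Z. Z1 = {t3, t4}; fixed.
Sat(EF (r ∧ ¬a)) = {t3, t4}
t2 ∉ Sat(EF (r ∧ ¬a)) = {t3, t4}, so the formula does not hold at t2.

No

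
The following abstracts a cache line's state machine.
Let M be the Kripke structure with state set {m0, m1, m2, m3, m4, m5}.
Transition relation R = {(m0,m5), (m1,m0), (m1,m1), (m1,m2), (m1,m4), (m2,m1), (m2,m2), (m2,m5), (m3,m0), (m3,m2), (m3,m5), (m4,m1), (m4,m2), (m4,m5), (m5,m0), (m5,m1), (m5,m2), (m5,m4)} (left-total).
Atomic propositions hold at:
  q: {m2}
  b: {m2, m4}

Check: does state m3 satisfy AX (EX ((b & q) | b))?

No

Sat(b & q) = {m2}
Sat((b & q) | b) = {m2, m4}
Sat(EX ((b & q) | b)) = {s : some successor in {m2, m4}} = {m1, m2, m3, m4, m5}
Sat(AX (EX ((b & q) | b))) = {s : every successor in {m1, m2, m3, m4, m5}} = {m0, m2, m4}
m3 ∉ Sat(AX (EX ((b & q) | b))) = {m0, m2, m4}, so the formula does not hold at m3.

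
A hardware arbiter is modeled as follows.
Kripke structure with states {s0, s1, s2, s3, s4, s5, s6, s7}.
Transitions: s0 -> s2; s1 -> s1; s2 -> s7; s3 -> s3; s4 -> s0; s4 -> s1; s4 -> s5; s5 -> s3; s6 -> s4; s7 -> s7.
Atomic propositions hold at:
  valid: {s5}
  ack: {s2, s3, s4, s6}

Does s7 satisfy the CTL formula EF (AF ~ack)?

Yes

Sat(~ack) = {s0, s1, s5, s7}
AF ~ack: least fixpoint, start Z0 = {s0, s1, s5, s7}, add states with every successor in Z. Z1 = {s0, s1, s2, s4, s5, s7}; Z2 = {s0, s1, s2, s4, s5, s6, s7}; fixed.
Sat(AF ~ack) = {s0, s1, s2, s4, s5, s6, s7}
EF (AF ~ack): least fixpoint, start Z0 = {s0, s1, s2, s4, s5, s6, s7}, add states with some successor in Z. Already a fixed point.
Sat(EF (AF ~ack)) = {s0, s1, s2, s4, s5, s6, s7}
s7 ∈ Sat(EF (AF ~ack)) = {s0, s1, s2, s4, s5, s6, s7}, so the formula holds at s7.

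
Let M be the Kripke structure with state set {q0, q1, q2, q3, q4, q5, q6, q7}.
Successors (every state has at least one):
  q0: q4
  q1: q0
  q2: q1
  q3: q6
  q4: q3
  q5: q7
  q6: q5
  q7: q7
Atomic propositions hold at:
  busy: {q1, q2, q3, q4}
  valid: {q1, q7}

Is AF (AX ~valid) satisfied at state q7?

Sat(~valid) = {q0, q2, q3, q4, q5, q6}
Sat(AX ~valid) = {s : every successor in {q0, q2, q3, q4, q5, q6}} = {q0, q1, q3, q4, q6}
AF (AX ~valid): least fixpoint, start Z0 = {q0, q1, q3, q4, q6}, add states with every successor in Z. Z1 = {q0, q1, q2, q3, q4, q6}; fixed.
Sat(AF (AX ~valid)) = {q0, q1, q2, q3, q4, q6}
q7 ∉ Sat(AF (AX ~valid)) = {q0, q1, q2, q3, q4, q6}, so the formula does not hold at q7.

No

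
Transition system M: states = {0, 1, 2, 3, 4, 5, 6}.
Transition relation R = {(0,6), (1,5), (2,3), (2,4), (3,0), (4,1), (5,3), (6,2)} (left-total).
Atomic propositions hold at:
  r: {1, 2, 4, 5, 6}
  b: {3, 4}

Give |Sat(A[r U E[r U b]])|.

E[r U b]: least fixpoint, start Z0 = Sat(b) = {3, 4}, add states in Sat(r) with some successor in Z. Z1 = {2, 3, 4, 5}; Z2 = {1, 2, 3, 4, 5, 6}; fixed.
Sat(E[r U b]) = {1, 2, 3, 4, 5, 6}
A[r U E[r U b]]: least fixpoint, start Z0 = Sat(E[r U b]) = {1, 2, 3, 4, 5, 6}, add states in Sat(r) with every successor in Z. Already a fixed point.
Sat(A[r U E[r U b]]) = {1, 2, 3, 4, 5, 6}
|Sat(A[r U E[r U b]])| = |{1, 2, 3, 4, 5, 6}| = 6.

6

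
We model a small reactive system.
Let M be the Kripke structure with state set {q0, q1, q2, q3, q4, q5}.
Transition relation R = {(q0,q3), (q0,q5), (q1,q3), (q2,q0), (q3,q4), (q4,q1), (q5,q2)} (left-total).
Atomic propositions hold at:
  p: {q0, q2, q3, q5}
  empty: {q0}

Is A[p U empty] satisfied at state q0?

A[p U empty]: least fixpoint, start Z0 = Sat(empty) = {q0}, add states in Sat(p) with every successor in Z. Z1 = {q0, q2}; Z2 = {q0, q2, q5}; fixed.
Sat(A[p U empty]) = {q0, q2, q5}
q0 ∈ Sat(A[p U empty]) = {q0, q2, q5}, so the formula holds at q0.

Yes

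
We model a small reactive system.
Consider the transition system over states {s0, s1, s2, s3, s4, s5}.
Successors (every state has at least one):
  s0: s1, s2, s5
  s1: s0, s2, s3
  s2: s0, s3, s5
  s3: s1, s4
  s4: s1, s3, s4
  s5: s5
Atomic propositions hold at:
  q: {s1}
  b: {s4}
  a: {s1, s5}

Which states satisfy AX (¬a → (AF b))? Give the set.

{s3, s5}

Sat(¬a) = {s0, s2, s3, s4}
AF b: least fixpoint, start Z0 = {s4}, add states with every successor in Z. Already a fixed point.
Sat(AF b) = {s4}
Sat(¬a → (AF b)) = {s1, s4, s5}
Sat(AX (¬a → (AF b))) = {s : every successor in {s1, s4, s5}} = {s3, s5}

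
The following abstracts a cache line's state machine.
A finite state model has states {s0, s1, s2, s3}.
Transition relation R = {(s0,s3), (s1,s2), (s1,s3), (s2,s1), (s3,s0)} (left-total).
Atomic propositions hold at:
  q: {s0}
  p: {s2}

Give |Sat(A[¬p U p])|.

Sat(¬p) = {s0, s1, s3}
A[¬p U p]: least fixpoint, start Z0 = Sat(p) = {s2}, add states in Sat(¬p) with every successor in Z. Already a fixed point.
Sat(A[¬p U p]) = {s2}
|Sat(A[¬p U p])| = |{s2}| = 1.

1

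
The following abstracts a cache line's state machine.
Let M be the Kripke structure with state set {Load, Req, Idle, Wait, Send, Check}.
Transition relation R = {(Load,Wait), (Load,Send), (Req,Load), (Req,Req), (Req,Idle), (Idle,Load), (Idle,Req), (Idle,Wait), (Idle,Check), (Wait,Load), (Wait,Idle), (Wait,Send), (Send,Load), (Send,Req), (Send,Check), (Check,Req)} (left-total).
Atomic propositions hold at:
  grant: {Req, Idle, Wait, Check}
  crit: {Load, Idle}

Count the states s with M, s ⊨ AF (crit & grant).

1

Sat(crit & grant) = {Idle}
AF (crit & grant): least fixpoint, start Z0 = {Idle}, add states with every successor in Z. Already a fixed point.
Sat(AF (crit & grant)) = {Idle}
|Sat(AF (crit & grant))| = |{Idle}| = 1.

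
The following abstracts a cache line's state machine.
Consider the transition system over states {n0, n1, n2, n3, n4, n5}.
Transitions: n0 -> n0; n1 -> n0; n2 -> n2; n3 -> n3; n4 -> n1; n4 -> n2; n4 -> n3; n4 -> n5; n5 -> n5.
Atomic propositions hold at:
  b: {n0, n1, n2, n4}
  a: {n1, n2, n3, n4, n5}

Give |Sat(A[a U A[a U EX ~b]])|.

3

Sat(~b) = {n3, n5}
Sat(EX ~b) = {s : some successor in {n3, n5}} = {n3, n4, n5}
A[a U EX ~b]: least fixpoint, start Z0 = Sat(EX ~b) = {n3, n4, n5}, add states in Sat(a) with every successor in Z. Already a fixed point.
Sat(A[a U EX ~b]) = {n3, n4, n5}
A[a U A[a U EX ~b]]: least fixpoint, start Z0 = Sat(A[a U EX ~b]) = {n3, n4, n5}, add states in Sat(a) with every successor in Z. Already a fixed point.
Sat(A[a U A[a U EX ~b]]) = {n3, n4, n5}
|Sat(A[a U A[a U EX ~b]])| = |{n3, n4, n5}| = 3.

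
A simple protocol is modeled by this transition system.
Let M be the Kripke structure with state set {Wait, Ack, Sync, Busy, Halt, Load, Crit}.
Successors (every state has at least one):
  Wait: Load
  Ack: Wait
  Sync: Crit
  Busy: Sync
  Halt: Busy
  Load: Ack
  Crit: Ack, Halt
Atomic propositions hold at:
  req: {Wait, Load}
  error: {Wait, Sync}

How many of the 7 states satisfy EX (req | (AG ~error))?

2

Sat(~error) = {Ack, Busy, Halt, Load, Crit}
AG ~error: greatest fixpoint, start Z0 = {Ack, Busy, Halt, Load, Crit}, keep only states in Sat with every successor in Z. Z1 = {Halt, Load, Crit}; Z2 = ∅; fixed.
Sat(AG ~error) = ∅
Sat(req | (AG ~error)) = {Wait, Load}
Sat(EX (req | (AG ~error))) = {s : some successor in {Wait, Load}} = {Wait, Ack}
|Sat(EX (req | (AG ~error)))| = |{Wait, Ack}| = 2.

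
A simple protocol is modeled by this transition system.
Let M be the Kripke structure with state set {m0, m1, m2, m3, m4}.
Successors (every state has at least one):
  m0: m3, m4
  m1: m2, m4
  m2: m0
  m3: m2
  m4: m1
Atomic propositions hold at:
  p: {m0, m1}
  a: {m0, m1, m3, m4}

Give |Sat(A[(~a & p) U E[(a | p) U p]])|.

3

Sat(~a) = {m2}
Sat(~a & p) = ∅
Sat(a | p) = {m0, m1, m3, m4}
E[(a | p) U p]: least fixpoint, start Z0 = Sat(p) = {m0, m1}, add states in Sat(a | p) with some successor in Z. Z1 = {m0, m1, m4}; fixed.
Sat(E[(a | p) U p]) = {m0, m1, m4}
A[(~a & p) U E[(a | p) U p]]: least fixpoint, start Z0 = Sat(E[(a | p) U p]) = {m0, m1, m4}, add states in Sat(~a & p) with every successor in Z. Already a fixed point.
Sat(A[(~a & p) U E[(a | p) U p]]) = {m0, m1, m4}
|Sat(A[(~a & p) U E[(a | p) U p]])| = |{m0, m1, m4}| = 3.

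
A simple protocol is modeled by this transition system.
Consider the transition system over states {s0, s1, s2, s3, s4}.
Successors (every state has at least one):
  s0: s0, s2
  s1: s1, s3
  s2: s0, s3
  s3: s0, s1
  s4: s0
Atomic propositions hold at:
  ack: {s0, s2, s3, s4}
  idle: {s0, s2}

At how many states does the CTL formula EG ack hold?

4

EG ack: greatest fixpoint, start Z0 = {s0, s2, s3, s4}, keep only states in Sat with some successor in Z. Already a fixed point.
Sat(EG ack) = {s0, s2, s3, s4}
|Sat(EG ack)| = |{s0, s2, s3, s4}| = 4.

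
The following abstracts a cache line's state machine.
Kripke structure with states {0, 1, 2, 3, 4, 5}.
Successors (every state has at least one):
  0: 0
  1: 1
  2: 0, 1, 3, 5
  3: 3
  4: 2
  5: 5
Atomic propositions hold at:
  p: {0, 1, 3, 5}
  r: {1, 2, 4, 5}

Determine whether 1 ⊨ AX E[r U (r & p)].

Yes

Sat(r & p) = {1, 5}
E[r U (r & p)]: least fixpoint, start Z0 = Sat((r & p)) = {1, 5}, add states in Sat(r) with some successor in Z. Z1 = {1, 2, 5}; Z2 = {1, 2, 4, 5}; fixed.
Sat(E[r U (r & p)]) = {1, 2, 4, 5}
Sat(AX E[r U (r & p)]) = {s : every successor in {1, 2, 4, 5}} = {1, 4, 5}
1 ∈ Sat(AX E[r U (r & p)]) = {1, 4, 5}, so the formula holds at 1.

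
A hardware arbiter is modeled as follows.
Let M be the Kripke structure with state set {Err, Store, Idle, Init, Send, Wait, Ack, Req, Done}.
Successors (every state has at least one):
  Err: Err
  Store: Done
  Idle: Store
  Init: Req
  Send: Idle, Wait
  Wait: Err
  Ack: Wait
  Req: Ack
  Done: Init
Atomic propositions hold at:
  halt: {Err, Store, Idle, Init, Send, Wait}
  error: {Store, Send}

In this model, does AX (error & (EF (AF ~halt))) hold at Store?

No

Sat(~halt) = {Ack, Req, Done}
AF ~halt: least fixpoint, start Z0 = {Ack, Req, Done}, add states with every successor in Z. Z1 = {Store, Init, Ack, Req, Done}; Z2 = {Store, Idle, Init, Ack, Req, Done}; fixed.
Sat(AF ~halt) = {Store, Idle, Init, Ack, Req, Done}
EF (AF ~halt): least fixpoint, start Z0 = {Store, Idle, Init, Ack, Req, Done}, add states with some successor in Z. Z1 = {Store, Idle, Init, Send, Ack, Req, Done}; fixed.
Sat(EF (AF ~halt)) = {Store, Idle, Init, Send, Ack, Req, Done}
Sat(error & (EF (AF ~halt))) = {Store, Send}
Sat(AX (error & (EF (AF ~halt)))) = {s : every successor in {Store, Send}} = {Idle}
Store ∉ Sat(AX (error & (EF (AF ~halt)))) = {Idle}, so the formula does not hold at Store.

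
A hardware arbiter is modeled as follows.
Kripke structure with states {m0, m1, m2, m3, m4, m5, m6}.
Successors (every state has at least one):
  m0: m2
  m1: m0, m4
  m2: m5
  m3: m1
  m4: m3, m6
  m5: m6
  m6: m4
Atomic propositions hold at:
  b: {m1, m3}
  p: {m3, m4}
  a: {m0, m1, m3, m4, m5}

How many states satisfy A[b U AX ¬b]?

6

Sat(¬b) = {m0, m2, m4, m5, m6}
Sat(AX ¬b) = {s : every successor in {m0, m2, m4, m5, m6}} = {m0, m1, m2, m5, m6}
A[b U AX ¬b]: least fixpoint, start Z0 = Sat(AX ¬b) = {m0, m1, m2, m5, m6}, add states in Sat(b) with every successor in Z. Z1 = {m0, m1, m2, m3, m5, m6}; fixed.
Sat(A[b U AX ¬b]) = {m0, m1, m2, m3, m5, m6}
|Sat(A[b U AX ¬b])| = |{m0, m1, m2, m3, m5, m6}| = 6.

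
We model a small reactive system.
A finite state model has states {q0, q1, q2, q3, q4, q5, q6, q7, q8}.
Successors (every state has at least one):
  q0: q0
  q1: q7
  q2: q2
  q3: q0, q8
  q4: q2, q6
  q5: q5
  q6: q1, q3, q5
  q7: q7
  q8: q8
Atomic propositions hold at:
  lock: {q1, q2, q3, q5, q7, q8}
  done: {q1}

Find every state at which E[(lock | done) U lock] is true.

Sat(lock | done) = {q1, q2, q3, q5, q7, q8}
E[(lock | done) U lock]: least fixpoint, start Z0 = Sat(lock) = {q1, q2, q3, q5, q7, q8}, add states in Sat(lock | done) with some successor in Z. Already a fixed point.
Sat(E[(lock | done) U lock]) = {q1, q2, q3, q5, q7, q8}

{q1, q2, q3, q5, q7, q8}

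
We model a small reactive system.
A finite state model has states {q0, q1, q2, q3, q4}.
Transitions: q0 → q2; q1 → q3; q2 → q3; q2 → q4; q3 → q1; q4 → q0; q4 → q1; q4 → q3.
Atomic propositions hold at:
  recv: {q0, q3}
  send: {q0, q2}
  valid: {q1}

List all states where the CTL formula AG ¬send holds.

{q1, q3}

Sat(¬send) = {q1, q3, q4}
AG ¬send: greatest fixpoint, start Z0 = {q1, q3, q4}, keep only states in Sat with every successor in Z. Z1 = {q1, q3}; fixed.
Sat(AG ¬send) = {q1, q3}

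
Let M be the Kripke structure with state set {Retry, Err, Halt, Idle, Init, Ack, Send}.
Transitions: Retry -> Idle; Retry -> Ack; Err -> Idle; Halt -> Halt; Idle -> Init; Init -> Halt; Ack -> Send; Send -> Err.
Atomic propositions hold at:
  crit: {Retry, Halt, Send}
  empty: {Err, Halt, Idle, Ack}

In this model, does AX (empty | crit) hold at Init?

Sat(empty | crit) = {Retry, Err, Halt, Idle, Ack, Send}
Sat(AX (empty | crit)) = {s : every successor in {Retry, Err, Halt, Idle, Ack, Send}} = {Retry, Err, Halt, Init, Ack, Send}
Init ∈ Sat(AX (empty | crit)) = {Retry, Err, Halt, Init, Ack, Send}, so the formula holds at Init.

Yes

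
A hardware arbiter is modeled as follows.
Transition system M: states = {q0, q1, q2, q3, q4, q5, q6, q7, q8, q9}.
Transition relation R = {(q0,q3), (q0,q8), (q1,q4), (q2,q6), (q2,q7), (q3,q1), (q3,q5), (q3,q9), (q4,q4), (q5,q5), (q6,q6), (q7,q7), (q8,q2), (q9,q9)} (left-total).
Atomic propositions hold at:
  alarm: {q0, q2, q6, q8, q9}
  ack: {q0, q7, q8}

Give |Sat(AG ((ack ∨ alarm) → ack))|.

Sat(ack ∨ alarm) = {q0, q2, q6, q7, q8, q9}
Sat((ack ∨ alarm) → ack) = {q0, q1, q3, q4, q5, q7, q8}
AG ((ack ∨ alarm) → ack): greatest fixpoint, start Z0 = {q0, q1, q3, q4, q5, q7, q8}, keep only states in Sat with every successor in Z. Z1 = {q0, q1, q4, q5, q7}; Z2 = {q1, q4, q5, q7}; fixed.
Sat(AG ((ack ∨ alarm) → ack)) = {q1, q4, q5, q7}
|Sat(AG ((ack ∨ alarm) → ack))| = |{q1, q4, q5, q7}| = 4.

4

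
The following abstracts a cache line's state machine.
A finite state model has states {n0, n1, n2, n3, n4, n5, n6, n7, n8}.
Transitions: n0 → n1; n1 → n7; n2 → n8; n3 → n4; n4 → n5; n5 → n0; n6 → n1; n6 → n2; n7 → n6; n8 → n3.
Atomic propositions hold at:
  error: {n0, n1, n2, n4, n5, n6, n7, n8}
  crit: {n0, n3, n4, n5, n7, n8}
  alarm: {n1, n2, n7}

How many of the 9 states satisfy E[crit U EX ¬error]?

1

Sat(¬error) = {n3}
Sat(EX ¬error) = {s : some successor in {n3}} = {n8}
E[crit U EX ¬error]: least fixpoint, start Z0 = Sat(EX ¬error) = {n8}, add states in Sat(crit) with some successor in Z. Already a fixed point.
Sat(E[crit U EX ¬error]) = {n8}
|Sat(E[crit U EX ¬error])| = |{n8}| = 1.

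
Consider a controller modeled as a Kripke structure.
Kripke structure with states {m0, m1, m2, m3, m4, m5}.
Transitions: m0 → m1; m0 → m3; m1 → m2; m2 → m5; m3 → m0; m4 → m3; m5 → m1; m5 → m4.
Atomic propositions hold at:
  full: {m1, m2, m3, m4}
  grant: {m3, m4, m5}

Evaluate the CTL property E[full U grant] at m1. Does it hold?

Yes

E[full U grant]: least fixpoint, start Z0 = Sat(grant) = {m3, m4, m5}, add states in Sat(full) with some successor in Z. Z1 = {m2, m3, m4, m5}; Z2 = {m1, m2, m3, m4, m5}; fixed.
Sat(E[full U grant]) = {m1, m2, m3, m4, m5}
m1 ∈ Sat(E[full U grant]) = {m1, m2, m3, m4, m5}, so the formula holds at m1.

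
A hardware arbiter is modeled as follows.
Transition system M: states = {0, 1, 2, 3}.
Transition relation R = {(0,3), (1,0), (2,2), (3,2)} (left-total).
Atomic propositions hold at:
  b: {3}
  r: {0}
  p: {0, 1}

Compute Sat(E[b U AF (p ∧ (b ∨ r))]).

{0, 1}

Sat(b ∨ r) = {0, 3}
Sat(p ∧ (b ∨ r)) = {0}
AF (p ∧ (b ∨ r)): least fixpoint, start Z0 = {0}, add states with every successor in Z. Z1 = {0, 1}; fixed.
Sat(AF (p ∧ (b ∨ r))) = {0, 1}
E[b U AF (p ∧ (b ∨ r))]: least fixpoint, start Z0 = Sat(AF (p ∧ (b ∨ r))) = {0, 1}, add states in Sat(b) with some successor in Z. Already a fixed point.
Sat(E[b U AF (p ∧ (b ∨ r))]) = {0, 1}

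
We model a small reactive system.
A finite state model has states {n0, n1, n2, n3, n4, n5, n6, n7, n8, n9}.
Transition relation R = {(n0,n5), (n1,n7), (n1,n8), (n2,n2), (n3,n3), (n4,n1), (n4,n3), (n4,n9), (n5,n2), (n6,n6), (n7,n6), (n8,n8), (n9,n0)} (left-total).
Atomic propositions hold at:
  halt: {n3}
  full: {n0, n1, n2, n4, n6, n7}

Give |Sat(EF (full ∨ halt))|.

9

Sat(full ∨ halt) = {n0, n1, n2, n3, n4, n6, n7}
EF (full ∨ halt): least fixpoint, start Z0 = {n0, n1, n2, n3, n4, n6, n7}, add states with some successor in Z. Z1 = {n0, n1, n2, n3, n4, n5, n6, n7, n9}; fixed.
Sat(EF (full ∨ halt)) = {n0, n1, n2, n3, n4, n5, n6, n7, n9}
|Sat(EF (full ∨ halt))| = |{n0, n1, n2, n3, n4, n5, n6, n7, n9}| = 9.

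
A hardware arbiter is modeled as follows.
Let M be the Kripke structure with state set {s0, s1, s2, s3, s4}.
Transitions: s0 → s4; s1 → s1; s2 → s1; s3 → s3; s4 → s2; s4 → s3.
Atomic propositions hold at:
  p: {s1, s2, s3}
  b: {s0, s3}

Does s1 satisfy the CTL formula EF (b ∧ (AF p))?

No

AF p: least fixpoint, start Z0 = {s1, s2, s3}, add states with every successor in Z. Z1 = {s1, s2, s3, s4}; Z2 = {s0, s1, s2, s3, s4}; fixed.
Sat(AF p) = {s0, s1, s2, s3, s4}
Sat(b ∧ (AF p)) = {s0, s3}
EF (b ∧ (AF p)): least fixpoint, start Z0 = {s0, s3}, add states with some successor in Z. Z1 = {s0, s3, s4}; fixed.
Sat(EF (b ∧ (AF p))) = {s0, s3, s4}
s1 ∉ Sat(EF (b ∧ (AF p))) = {s0, s3, s4}, so the formula does not hold at s1.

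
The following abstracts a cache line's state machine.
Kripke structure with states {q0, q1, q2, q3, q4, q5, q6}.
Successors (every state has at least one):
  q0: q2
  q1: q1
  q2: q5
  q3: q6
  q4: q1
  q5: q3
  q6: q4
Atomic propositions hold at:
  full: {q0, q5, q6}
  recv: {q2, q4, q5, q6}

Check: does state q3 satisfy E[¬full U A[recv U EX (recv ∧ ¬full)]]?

Yes

Sat(¬full) = {q1, q2, q3, q4}
Sat(recv ∧ ¬full) = {q2, q4}
Sat(EX (recv ∧ ¬full)) = {s : some successor in {q2, q4}} = {q0, q6}
A[recv U EX (recv ∧ ¬full)]: least fixpoint, start Z0 = Sat(EX (recv ∧ ¬full)) = {q0, q6}, add states in Sat(recv) with every successor in Z. Already a fixed point.
Sat(A[recv U EX (recv ∧ ¬full)]) = {q0, q6}
E[¬full U A[recv U EX (recv ∧ ¬full)]]: least fixpoint, start Z0 = Sat(A[recv U EX (recv ∧ ¬full)]) = {q0, q6}, add states in Sat(¬full) with some successor in Z. Z1 = {q0, q3, q6}; fixed.
Sat(E[¬full U A[recv U EX (recv ∧ ¬full)]]) = {q0, q3, q6}
q3 ∈ Sat(E[¬full U A[recv U EX (recv ∧ ¬full)]]) = {q0, q3, q6}, so the formula holds at q3.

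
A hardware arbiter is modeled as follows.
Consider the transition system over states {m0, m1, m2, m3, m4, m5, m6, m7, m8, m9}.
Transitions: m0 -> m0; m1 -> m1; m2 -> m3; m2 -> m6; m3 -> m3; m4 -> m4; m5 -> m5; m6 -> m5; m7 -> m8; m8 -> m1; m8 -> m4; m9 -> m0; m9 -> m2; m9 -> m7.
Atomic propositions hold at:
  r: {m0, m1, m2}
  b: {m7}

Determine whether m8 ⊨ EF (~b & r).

Sat(~b) = {m0, m1, m2, m3, m4, m5, m6, m8, m9}
Sat(~b & r) = {m0, m1, m2}
EF (~b & r): least fixpoint, start Z0 = {m0, m1, m2}, add states with some successor in Z. Z1 = {m0, m1, m2, m8, m9}; Z2 = {m0, m1, m2, m7, m8, m9}; fixed.
Sat(EF (~b & r)) = {m0, m1, m2, m7, m8, m9}
m8 ∈ Sat(EF (~b & r)) = {m0, m1, m2, m7, m8, m9}, so the formula holds at m8.

Yes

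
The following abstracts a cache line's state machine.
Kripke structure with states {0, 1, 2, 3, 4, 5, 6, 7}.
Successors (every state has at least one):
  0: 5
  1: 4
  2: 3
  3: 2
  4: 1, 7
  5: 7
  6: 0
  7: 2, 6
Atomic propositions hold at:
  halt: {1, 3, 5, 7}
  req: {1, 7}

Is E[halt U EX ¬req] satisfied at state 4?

No

Sat(¬req) = {0, 2, 3, 4, 5, 6}
Sat(EX ¬req) = {s : some successor in {0, 2, 3, 4, 5, 6}} = {0, 1, 2, 3, 6, 7}
E[halt U EX ¬req]: least fixpoint, start Z0 = Sat(EX ¬req) = {0, 1, 2, 3, 6, 7}, add states in Sat(halt) with some successor in Z. Z1 = {0, 1, 2, 3, 5, 6, 7}; fixed.
Sat(E[halt U EX ¬req]) = {0, 1, 2, 3, 5, 6, 7}
4 ∉ Sat(E[halt U EX ¬req]) = {0, 1, 2, 3, 5, 6, 7}, so the formula does not hold at 4.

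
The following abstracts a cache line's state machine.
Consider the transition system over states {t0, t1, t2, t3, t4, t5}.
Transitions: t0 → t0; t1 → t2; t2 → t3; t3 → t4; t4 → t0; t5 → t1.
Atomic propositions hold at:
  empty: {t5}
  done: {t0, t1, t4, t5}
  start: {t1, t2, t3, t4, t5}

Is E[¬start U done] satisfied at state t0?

Yes

Sat(¬start) = {t0}
E[¬start U done]: least fixpoint, start Z0 = Sat(done) = {t0, t1, t4, t5}, add states in Sat(¬start) with some successor in Z. Already a fixed point.
Sat(E[¬start U done]) = {t0, t1, t4, t5}
t0 ∈ Sat(E[¬start U done]) = {t0, t1, t4, t5}, so the formula holds at t0.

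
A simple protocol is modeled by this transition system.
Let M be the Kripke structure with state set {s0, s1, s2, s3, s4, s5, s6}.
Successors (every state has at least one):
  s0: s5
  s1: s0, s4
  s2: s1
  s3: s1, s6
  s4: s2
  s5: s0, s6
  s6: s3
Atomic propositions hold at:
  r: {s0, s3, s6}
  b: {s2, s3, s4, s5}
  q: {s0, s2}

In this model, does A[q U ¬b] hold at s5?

No

Sat(¬b) = {s0, s1, s6}
A[q U ¬b]: least fixpoint, start Z0 = Sat(¬b) = {s0, s1, s6}, add states in Sat(q) with every successor in Z. Z1 = {s0, s1, s2, s6}; fixed.
Sat(A[q U ¬b]) = {s0, s1, s2, s6}
s5 ∉ Sat(A[q U ¬b]) = {s0, s1, s2, s6}, so the formula does not hold at s5.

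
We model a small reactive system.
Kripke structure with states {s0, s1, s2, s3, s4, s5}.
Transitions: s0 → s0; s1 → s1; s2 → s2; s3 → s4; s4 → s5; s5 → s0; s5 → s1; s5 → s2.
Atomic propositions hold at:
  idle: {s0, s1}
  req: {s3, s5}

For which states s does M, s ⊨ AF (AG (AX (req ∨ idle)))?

{s0, s1}

Sat(req ∨ idle) = {s0, s1, s3, s5}
Sat(AX (req ∨ idle)) = {s : every successor in {s0, s1, s3, s5}} = {s0, s1, s4}
AG (AX (req ∨ idle)): greatest fixpoint, start Z0 = {s0, s1, s4}, keep only states in Sat with every successor in Z. Z1 = {s0, s1}; fixed.
Sat(AG (AX (req ∨ idle))) = {s0, s1}
AF (AG (AX (req ∨ idle))): least fixpoint, start Z0 = {s0, s1}, add states with every successor in Z. Already a fixed point.
Sat(AF (AG (AX (req ∨ idle)))) = {s0, s1}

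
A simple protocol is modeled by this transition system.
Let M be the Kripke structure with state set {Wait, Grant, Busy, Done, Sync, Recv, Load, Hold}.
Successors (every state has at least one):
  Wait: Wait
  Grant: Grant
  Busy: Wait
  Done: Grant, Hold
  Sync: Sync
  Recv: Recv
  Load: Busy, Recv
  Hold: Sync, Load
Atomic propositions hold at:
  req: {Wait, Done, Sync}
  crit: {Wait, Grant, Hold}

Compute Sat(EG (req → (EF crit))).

{Wait, Grant, Busy, Done, Recv, Load, Hold}

EF crit: least fixpoint, start Z0 = {Wait, Grant, Hold}, add states with some successor in Z. Z1 = {Wait, Grant, Busy, Done, Hold}; Z2 = {Wait, Grant, Busy, Done, Load, Hold}; fixed.
Sat(EF crit) = {Wait, Grant, Busy, Done, Load, Hold}
Sat(req → (EF crit)) = {Wait, Grant, Busy, Done, Recv, Load, Hold}
EG (req → (EF crit)): greatest fixpoint, start Z0 = {Wait, Grant, Busy, Done, Recv, Load, Hold}, keep only states in Sat with some successor in Z. Already a fixed point.
Sat(EG (req → (EF crit))) = {Wait, Grant, Busy, Done, Recv, Load, Hold}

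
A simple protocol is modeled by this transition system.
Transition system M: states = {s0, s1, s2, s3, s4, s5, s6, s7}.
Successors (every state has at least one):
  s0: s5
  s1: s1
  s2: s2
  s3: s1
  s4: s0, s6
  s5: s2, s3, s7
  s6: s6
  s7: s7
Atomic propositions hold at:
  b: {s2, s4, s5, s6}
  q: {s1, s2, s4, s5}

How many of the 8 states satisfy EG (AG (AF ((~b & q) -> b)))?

Sat(~b) = {s0, s1, s3, s7}
Sat(~b & q) = {s1}
Sat((~b & q) -> b) = {s0, s2, s3, s4, s5, s6, s7}
AF ((~b & q) -> b): least fixpoint, start Z0 = {s0, s2, s3, s4, s5, s6, s7}, add states with every successor in Z. Already a fixed point.
Sat(AF ((~b & q) -> b)) = {s0, s2, s3, s4, s5, s6, s7}
AG (AF ((~b & q) -> b)): greatest fixpoint, start Z0 = {s0, s2, s3, s4, s5, s6, s7}, keep only states in Sat with every successor in Z. Z1 = {s0, s2, s4, s5, s6, s7}; Z2 = {s0, s2, s4, s6, s7}; Z3 = {s2, s4, s6, s7}; Z4 = {s2, s6, s7}; fixed.
Sat(AG (AF ((~b & q) -> b))) = {s2, s6, s7}
EG (AG (AF ((~b & q) -> b))): greatest fixpoint, start Z0 = {s2, s6, s7}, keep only states in Sat with some successor in Z. Already a fixed point.
Sat(EG (AG (AF ((~b & q) -> b)))) = {s2, s6, s7}
|Sat(EG (AG (AF ((~b & q) -> b))))| = |{s2, s6, s7}| = 3.

3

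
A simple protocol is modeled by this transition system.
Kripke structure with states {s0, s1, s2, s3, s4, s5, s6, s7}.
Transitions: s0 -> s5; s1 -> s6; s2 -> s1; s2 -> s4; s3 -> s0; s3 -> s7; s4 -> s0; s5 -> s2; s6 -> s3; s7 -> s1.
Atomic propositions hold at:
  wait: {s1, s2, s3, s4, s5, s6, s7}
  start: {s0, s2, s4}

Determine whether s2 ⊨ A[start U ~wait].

Sat(~wait) = {s0}
A[start U ~wait]: least fixpoint, start Z0 = Sat(~wait) = {s0}, add states in Sat(start) with every successor in Z. Z1 = {s0, s4}; fixed.
Sat(A[start U ~wait]) = {s0, s4}
s2 ∉ Sat(A[start U ~wait]) = {s0, s4}, so the formula does not hold at s2.

No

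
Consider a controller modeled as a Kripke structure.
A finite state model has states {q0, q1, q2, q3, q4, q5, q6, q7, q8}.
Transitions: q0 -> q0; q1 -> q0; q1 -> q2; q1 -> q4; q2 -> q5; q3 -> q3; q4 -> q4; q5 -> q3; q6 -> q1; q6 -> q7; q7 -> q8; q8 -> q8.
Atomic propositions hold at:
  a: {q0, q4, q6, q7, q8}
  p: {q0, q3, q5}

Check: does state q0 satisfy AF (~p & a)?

Sat(~p) = {q1, q2, q4, q6, q7, q8}
Sat(~p & a) = {q4, q6, q7, q8}
AF (~p & a): least fixpoint, start Z0 = {q4, q6, q7, q8}, add states with every successor in Z. Already a fixed point.
Sat(AF (~p & a)) = {q4, q6, q7, q8}
q0 ∉ Sat(AF (~p & a)) = {q4, q6, q7, q8}, so the formula does not hold at q0.

No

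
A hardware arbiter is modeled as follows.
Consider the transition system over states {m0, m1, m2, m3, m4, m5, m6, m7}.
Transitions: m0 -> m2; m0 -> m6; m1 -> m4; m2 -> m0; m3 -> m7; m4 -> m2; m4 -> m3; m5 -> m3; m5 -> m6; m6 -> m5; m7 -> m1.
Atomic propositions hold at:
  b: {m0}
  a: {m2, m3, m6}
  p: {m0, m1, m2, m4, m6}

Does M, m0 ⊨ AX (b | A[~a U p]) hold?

Sat(~a) = {m0, m1, m4, m5, m7}
A[~a U p]: least fixpoint, start Z0 = Sat(p) = {m0, m1, m2, m4, m6}, add states in Sat(~a) with every successor in Z. Z1 = {m0, m1, m2, m4, m6, m7}; fixed.
Sat(A[~a U p]) = {m0, m1, m2, m4, m6, m7}
Sat(b | A[~a U p]) = {m0, m1, m2, m4, m6, m7}
Sat(AX (b | A[~a U p])) = {s : every successor in {m0, m1, m2, m4, m6, m7}} = {m0, m1, m2, m3, m7}
m0 ∈ Sat(AX (b | A[~a U p])) = {m0, m1, m2, m3, m7}, so the formula holds at m0.

Yes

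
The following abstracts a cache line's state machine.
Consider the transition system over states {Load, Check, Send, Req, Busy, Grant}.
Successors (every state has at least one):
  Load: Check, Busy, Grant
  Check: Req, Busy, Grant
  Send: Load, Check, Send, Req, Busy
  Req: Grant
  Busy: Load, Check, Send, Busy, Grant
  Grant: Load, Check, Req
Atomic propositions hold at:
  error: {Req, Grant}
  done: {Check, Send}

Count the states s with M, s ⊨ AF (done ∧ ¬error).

2

Sat(¬error) = {Load, Check, Send, Busy}
Sat(done ∧ ¬error) = {Check, Send}
AF (done ∧ ¬error): least fixpoint, start Z0 = {Check, Send}, add states with every successor in Z. Already a fixed point.
Sat(AF (done ∧ ¬error)) = {Check, Send}
|Sat(AF (done ∧ ¬error))| = |{Check, Send}| = 2.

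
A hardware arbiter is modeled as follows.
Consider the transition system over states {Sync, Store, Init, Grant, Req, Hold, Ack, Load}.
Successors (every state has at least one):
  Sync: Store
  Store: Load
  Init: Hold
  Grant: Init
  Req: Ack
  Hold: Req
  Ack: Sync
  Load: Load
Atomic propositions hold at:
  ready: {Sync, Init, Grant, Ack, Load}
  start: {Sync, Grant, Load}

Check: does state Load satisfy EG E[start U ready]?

Yes

E[start U ready]: least fixpoint, start Z0 = Sat(ready) = {Sync, Init, Grant, Ack, Load}, add states in Sat(start) with some successor in Z. Already a fixed point.
Sat(E[start U ready]) = {Sync, Init, Grant, Ack, Load}
EG E[start U ready]: greatest fixpoint, start Z0 = {Sync, Init, Grant, Ack, Load}, keep only states in Sat with some successor in Z. Z1 = {Grant, Ack, Load}; Z2 = {Load}; fixed.
Sat(EG E[start U ready]) = {Load}
Load ∈ Sat(EG E[start U ready]) = {Load}, so the formula holds at Load.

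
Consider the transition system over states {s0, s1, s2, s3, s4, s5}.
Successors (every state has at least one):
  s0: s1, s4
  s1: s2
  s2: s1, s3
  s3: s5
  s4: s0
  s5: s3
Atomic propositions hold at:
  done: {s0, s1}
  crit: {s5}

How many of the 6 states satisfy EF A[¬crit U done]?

Sat(¬crit) = {s0, s1, s2, s3, s4}
A[¬crit U done]: least fixpoint, start Z0 = Sat(done) = {s0, s1}, add states in Sat(¬crit) with every successor in Z. Z1 = {s0, s1, s4}; fixed.
Sat(A[¬crit U done]) = {s0, s1, s4}
EF A[¬crit U done]: least fixpoint, start Z0 = {s0, s1, s4}, add states with some successor in Z. Z1 = {s0, s1, s2, s4}; fixed.
Sat(EF A[¬crit U done]) = {s0, s1, s2, s4}
|Sat(EF A[¬crit U done])| = |{s0, s1, s2, s4}| = 4.

4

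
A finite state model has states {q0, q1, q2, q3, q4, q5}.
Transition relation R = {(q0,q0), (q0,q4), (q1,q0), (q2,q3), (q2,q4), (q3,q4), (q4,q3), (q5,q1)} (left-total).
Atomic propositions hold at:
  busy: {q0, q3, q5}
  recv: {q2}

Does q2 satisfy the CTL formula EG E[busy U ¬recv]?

No

Sat(¬recv) = {q0, q1, q3, q4, q5}
E[busy U ¬recv]: least fixpoint, start Z0 = Sat(¬recv) = {q0, q1, q3, q4, q5}, add states in Sat(busy) with some successor in Z. Already a fixed point.
Sat(E[busy U ¬recv]) = {q0, q1, q3, q4, q5}
EG E[busy U ¬recv]: greatest fixpoint, start Z0 = {q0, q1, q3, q4, q5}, keep only states in Sat with some successor in Z. Already a fixed point.
Sat(EG E[busy U ¬recv]) = {q0, q1, q3, q4, q5}
q2 ∉ Sat(EG E[busy U ¬recv]) = {q0, q1, q3, q4, q5}, so the formula does not hold at q2.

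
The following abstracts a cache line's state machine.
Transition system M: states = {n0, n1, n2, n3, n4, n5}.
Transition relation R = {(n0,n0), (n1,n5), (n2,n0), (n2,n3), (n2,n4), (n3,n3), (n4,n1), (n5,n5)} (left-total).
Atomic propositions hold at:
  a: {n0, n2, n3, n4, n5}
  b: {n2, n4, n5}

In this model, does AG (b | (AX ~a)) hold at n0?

Sat(~a) = {n1}
Sat(AX ~a) = {s : every successor in {n1}} = {n4}
Sat(b | (AX ~a)) = {n2, n4, n5}
AG (b | (AX ~a)): greatest fixpoint, start Z0 = {n2, n4, n5}, keep only states in Sat with every successor in Z. Z1 = {n5}; fixed.
Sat(AG (b | (AX ~a))) = {n5}
n0 ∉ Sat(AG (b | (AX ~a))) = {n5}, so the formula does not hold at n0.

No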